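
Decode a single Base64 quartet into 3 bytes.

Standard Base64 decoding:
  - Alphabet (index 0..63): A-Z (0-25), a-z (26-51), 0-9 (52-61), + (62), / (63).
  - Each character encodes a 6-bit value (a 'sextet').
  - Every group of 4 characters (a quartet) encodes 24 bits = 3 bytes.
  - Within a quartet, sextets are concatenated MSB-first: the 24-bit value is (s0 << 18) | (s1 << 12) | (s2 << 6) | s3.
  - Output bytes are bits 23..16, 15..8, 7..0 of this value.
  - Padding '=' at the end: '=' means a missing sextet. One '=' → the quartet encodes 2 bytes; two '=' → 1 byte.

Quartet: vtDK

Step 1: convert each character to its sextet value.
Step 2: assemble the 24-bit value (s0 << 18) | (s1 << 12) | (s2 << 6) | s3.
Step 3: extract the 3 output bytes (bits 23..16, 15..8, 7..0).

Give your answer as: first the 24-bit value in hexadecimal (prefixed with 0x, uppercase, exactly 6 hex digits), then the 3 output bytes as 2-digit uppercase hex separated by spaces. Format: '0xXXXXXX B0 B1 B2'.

Answer: 0xBED0CA BE D0 CA

Derivation:
Sextets: v=47, t=45, D=3, K=10
24-bit: (47<<18) | (45<<12) | (3<<6) | 10
      = 0xBC0000 | 0x02D000 | 0x0000C0 | 0x00000A
      = 0xBED0CA
Bytes: (v>>16)&0xFF=BE, (v>>8)&0xFF=D0, v&0xFF=CA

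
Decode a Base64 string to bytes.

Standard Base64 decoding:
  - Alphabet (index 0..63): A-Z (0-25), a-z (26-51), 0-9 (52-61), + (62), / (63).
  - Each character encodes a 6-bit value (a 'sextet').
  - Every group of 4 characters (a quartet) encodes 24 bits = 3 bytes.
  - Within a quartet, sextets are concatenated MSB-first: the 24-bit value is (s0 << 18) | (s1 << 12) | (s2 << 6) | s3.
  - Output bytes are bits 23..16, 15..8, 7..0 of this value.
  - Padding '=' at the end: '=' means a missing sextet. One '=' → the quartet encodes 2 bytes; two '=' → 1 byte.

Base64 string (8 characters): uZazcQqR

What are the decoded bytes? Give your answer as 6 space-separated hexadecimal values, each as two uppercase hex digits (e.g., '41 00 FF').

After char 0 ('u'=46): chars_in_quartet=1 acc=0x2E bytes_emitted=0
After char 1 ('Z'=25): chars_in_quartet=2 acc=0xB99 bytes_emitted=0
After char 2 ('a'=26): chars_in_quartet=3 acc=0x2E65A bytes_emitted=0
After char 3 ('z'=51): chars_in_quartet=4 acc=0xB996B3 -> emit B9 96 B3, reset; bytes_emitted=3
After char 4 ('c'=28): chars_in_quartet=1 acc=0x1C bytes_emitted=3
After char 5 ('Q'=16): chars_in_quartet=2 acc=0x710 bytes_emitted=3
After char 6 ('q'=42): chars_in_quartet=3 acc=0x1C42A bytes_emitted=3
After char 7 ('R'=17): chars_in_quartet=4 acc=0x710A91 -> emit 71 0A 91, reset; bytes_emitted=6

Answer: B9 96 B3 71 0A 91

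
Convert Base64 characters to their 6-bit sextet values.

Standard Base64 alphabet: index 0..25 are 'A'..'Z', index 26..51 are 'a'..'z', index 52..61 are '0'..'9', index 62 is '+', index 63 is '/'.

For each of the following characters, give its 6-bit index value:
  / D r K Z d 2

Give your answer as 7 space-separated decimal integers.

'/': index 63
'D': A..Z range, ord('D') − ord('A') = 3
'r': a..z range, 26 + ord('r') − ord('a') = 43
'K': A..Z range, ord('K') − ord('A') = 10
'Z': A..Z range, ord('Z') − ord('A') = 25
'd': a..z range, 26 + ord('d') − ord('a') = 29
'2': 0..9 range, 52 + ord('2') − ord('0') = 54

Answer: 63 3 43 10 25 29 54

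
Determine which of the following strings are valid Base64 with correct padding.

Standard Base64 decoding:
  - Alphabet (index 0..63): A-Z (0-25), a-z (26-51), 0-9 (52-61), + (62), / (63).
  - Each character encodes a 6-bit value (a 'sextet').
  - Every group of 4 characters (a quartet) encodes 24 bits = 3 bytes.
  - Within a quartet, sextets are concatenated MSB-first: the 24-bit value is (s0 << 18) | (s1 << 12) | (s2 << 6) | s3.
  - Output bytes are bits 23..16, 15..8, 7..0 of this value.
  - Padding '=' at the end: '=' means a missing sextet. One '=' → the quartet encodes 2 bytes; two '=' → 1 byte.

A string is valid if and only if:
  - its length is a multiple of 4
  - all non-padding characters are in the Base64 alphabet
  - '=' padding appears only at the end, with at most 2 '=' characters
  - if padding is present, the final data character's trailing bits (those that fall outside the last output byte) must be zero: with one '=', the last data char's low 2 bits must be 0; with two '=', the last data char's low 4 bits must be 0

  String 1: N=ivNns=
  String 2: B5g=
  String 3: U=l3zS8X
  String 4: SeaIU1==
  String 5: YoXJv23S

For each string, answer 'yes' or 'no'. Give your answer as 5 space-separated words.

String 1: 'N=ivNns=' → invalid (bad char(s): ['=']; '=' in middle)
String 2: 'B5g=' → valid
String 3: 'U=l3zS8X' → invalid (bad char(s): ['=']; '=' in middle)
String 4: 'SeaIU1==' → invalid (bad trailing bits)
String 5: 'YoXJv23S' → valid

Answer: no yes no no yes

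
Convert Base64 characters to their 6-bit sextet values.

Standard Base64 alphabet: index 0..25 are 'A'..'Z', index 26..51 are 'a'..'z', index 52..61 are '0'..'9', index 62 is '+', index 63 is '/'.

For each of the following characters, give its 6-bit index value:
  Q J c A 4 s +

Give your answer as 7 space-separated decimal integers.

Answer: 16 9 28 0 56 44 62

Derivation:
'Q': A..Z range, ord('Q') − ord('A') = 16
'J': A..Z range, ord('J') − ord('A') = 9
'c': a..z range, 26 + ord('c') − ord('a') = 28
'A': A..Z range, ord('A') − ord('A') = 0
'4': 0..9 range, 52 + ord('4') − ord('0') = 56
's': a..z range, 26 + ord('s') − ord('a') = 44
'+': index 62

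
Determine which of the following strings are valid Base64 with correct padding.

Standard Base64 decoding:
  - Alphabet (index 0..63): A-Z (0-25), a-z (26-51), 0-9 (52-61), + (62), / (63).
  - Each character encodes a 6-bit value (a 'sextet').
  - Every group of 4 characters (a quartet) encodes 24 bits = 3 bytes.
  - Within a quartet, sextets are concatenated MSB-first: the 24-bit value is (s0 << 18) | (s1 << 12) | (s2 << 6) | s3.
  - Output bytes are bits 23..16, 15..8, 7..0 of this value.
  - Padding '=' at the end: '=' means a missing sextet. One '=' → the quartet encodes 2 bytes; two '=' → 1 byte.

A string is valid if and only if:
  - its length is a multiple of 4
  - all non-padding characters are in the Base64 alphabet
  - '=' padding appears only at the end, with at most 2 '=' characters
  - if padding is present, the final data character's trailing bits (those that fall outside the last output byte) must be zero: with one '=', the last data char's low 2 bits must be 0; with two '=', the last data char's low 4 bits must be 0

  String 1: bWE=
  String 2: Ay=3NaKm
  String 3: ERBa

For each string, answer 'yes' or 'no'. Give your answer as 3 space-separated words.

String 1: 'bWE=' → valid
String 2: 'Ay=3NaKm' → invalid (bad char(s): ['=']; '=' in middle)
String 3: 'ERBa' → valid

Answer: yes no yes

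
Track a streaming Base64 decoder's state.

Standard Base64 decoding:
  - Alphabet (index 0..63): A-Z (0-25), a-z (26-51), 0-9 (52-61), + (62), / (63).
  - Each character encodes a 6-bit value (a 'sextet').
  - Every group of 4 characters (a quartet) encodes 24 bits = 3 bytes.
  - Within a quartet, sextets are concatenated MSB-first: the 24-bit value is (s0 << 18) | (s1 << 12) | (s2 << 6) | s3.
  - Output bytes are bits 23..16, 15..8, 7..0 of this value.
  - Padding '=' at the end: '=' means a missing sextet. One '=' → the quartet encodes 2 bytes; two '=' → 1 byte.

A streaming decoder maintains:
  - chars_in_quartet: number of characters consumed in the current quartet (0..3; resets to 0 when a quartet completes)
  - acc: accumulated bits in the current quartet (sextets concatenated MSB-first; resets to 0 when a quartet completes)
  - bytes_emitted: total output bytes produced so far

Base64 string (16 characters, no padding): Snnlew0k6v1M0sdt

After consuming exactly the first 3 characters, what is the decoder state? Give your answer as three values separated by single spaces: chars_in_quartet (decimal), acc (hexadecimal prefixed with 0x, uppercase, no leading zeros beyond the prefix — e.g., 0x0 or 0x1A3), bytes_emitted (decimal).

After char 0 ('S'=18): chars_in_quartet=1 acc=0x12 bytes_emitted=0
After char 1 ('n'=39): chars_in_quartet=2 acc=0x4A7 bytes_emitted=0
After char 2 ('n'=39): chars_in_quartet=3 acc=0x129E7 bytes_emitted=0

Answer: 3 0x129E7 0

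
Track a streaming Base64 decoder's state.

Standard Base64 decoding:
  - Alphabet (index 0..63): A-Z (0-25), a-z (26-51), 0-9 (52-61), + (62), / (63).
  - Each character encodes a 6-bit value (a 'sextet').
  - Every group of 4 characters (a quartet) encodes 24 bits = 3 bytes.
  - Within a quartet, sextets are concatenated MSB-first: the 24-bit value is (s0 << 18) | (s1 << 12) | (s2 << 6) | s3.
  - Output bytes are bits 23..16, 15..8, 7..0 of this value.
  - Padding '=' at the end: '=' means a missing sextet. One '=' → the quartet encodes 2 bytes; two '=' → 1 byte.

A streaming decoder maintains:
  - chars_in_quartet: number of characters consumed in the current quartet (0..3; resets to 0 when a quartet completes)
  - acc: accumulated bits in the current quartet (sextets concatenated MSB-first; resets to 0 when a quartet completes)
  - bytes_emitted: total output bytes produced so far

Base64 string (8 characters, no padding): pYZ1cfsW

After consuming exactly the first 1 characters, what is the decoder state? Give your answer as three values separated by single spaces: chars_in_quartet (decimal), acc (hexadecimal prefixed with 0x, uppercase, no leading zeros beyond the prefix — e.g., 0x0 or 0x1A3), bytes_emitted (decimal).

Answer: 1 0x29 0

Derivation:
After char 0 ('p'=41): chars_in_quartet=1 acc=0x29 bytes_emitted=0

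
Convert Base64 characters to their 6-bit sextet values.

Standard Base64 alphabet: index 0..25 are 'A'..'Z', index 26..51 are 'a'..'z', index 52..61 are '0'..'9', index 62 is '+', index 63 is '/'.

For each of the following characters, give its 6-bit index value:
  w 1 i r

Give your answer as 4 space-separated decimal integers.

'w': a..z range, 26 + ord('w') − ord('a') = 48
'1': 0..9 range, 52 + ord('1') − ord('0') = 53
'i': a..z range, 26 + ord('i') − ord('a') = 34
'r': a..z range, 26 + ord('r') − ord('a') = 43

Answer: 48 53 34 43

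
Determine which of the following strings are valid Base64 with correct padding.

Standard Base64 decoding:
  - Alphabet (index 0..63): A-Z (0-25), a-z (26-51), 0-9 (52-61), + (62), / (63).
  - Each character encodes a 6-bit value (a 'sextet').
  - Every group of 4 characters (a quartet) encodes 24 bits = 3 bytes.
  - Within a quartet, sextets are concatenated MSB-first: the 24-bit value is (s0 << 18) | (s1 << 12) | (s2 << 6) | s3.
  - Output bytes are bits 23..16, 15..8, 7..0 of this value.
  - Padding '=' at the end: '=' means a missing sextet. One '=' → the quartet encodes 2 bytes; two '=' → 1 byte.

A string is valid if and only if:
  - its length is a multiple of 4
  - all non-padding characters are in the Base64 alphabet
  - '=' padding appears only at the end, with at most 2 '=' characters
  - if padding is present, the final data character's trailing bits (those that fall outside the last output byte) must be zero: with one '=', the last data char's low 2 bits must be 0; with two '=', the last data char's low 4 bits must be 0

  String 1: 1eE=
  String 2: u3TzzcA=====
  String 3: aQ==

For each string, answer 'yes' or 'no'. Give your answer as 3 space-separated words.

String 1: '1eE=' → valid
String 2: 'u3TzzcA=====' → invalid (5 pad chars (max 2))
String 3: 'aQ==' → valid

Answer: yes no yes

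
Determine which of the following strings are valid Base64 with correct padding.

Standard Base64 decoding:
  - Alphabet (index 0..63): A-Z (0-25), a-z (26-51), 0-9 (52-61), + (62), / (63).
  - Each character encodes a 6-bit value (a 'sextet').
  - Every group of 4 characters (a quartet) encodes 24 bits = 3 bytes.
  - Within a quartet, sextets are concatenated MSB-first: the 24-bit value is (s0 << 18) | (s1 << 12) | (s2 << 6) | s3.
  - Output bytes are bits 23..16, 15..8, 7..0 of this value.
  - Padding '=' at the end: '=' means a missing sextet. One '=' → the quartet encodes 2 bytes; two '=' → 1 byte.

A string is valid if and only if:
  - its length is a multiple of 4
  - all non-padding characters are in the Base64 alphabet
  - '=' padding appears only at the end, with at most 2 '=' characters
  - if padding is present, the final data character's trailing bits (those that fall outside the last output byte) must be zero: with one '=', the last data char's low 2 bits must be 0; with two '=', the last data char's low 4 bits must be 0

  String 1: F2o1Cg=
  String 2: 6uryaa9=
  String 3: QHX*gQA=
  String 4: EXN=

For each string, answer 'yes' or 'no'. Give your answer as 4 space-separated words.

Answer: no no no no

Derivation:
String 1: 'F2o1Cg=' → invalid (len=7 not mult of 4)
String 2: '6uryaa9=' → invalid (bad trailing bits)
String 3: 'QHX*gQA=' → invalid (bad char(s): ['*'])
String 4: 'EXN=' → invalid (bad trailing bits)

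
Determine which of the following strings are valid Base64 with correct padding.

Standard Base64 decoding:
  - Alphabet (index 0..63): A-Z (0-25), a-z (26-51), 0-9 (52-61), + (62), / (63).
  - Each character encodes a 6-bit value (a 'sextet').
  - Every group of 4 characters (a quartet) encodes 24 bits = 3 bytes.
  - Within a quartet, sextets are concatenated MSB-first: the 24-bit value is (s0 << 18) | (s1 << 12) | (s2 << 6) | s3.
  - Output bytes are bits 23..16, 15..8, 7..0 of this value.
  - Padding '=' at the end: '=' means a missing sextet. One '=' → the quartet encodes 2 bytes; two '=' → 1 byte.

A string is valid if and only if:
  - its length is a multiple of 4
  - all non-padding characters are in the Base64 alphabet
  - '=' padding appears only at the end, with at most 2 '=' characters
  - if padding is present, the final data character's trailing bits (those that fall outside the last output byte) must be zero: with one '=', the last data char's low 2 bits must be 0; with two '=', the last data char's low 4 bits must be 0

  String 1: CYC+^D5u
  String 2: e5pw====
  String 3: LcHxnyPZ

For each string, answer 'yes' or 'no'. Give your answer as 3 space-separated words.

Answer: no no yes

Derivation:
String 1: 'CYC+^D5u' → invalid (bad char(s): ['^'])
String 2: 'e5pw====' → invalid (4 pad chars (max 2))
String 3: 'LcHxnyPZ' → valid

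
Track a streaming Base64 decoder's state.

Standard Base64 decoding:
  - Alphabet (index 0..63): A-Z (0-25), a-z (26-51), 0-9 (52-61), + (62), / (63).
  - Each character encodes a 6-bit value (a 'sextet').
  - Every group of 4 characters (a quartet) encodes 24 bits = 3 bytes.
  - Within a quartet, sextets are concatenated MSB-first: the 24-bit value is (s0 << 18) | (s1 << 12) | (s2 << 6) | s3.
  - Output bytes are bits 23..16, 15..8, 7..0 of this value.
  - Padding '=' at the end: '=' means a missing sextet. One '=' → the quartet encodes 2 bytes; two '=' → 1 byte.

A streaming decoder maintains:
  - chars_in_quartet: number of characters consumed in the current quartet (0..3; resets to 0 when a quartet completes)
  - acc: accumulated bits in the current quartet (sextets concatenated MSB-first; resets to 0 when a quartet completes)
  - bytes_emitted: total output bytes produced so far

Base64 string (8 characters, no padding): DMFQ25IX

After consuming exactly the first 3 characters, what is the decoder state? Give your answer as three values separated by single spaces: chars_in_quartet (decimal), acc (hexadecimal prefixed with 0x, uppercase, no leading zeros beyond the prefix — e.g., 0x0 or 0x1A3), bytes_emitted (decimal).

Answer: 3 0x3305 0

Derivation:
After char 0 ('D'=3): chars_in_quartet=1 acc=0x3 bytes_emitted=0
After char 1 ('M'=12): chars_in_quartet=2 acc=0xCC bytes_emitted=0
After char 2 ('F'=5): chars_in_quartet=3 acc=0x3305 bytes_emitted=0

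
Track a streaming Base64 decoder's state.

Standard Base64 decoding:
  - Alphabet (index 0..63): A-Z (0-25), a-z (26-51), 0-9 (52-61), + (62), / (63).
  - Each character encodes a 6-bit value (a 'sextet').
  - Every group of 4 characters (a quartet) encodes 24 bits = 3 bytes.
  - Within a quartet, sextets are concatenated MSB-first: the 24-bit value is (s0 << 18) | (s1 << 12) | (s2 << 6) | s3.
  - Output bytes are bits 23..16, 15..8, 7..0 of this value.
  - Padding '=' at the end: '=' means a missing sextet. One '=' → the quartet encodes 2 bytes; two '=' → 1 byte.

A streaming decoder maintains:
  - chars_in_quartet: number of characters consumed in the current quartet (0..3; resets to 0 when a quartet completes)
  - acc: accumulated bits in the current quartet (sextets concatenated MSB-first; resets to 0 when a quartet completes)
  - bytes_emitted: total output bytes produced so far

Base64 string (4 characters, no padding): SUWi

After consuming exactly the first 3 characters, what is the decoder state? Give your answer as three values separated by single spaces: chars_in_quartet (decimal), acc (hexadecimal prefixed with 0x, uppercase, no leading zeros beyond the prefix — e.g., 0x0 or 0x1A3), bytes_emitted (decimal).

Answer: 3 0x12516 0

Derivation:
After char 0 ('S'=18): chars_in_quartet=1 acc=0x12 bytes_emitted=0
After char 1 ('U'=20): chars_in_quartet=2 acc=0x494 bytes_emitted=0
After char 2 ('W'=22): chars_in_quartet=3 acc=0x12516 bytes_emitted=0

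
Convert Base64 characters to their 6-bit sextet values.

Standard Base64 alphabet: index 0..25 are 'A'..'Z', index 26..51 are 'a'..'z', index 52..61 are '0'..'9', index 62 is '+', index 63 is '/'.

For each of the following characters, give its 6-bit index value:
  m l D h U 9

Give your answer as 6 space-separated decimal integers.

Answer: 38 37 3 33 20 61

Derivation:
'm': a..z range, 26 + ord('m') − ord('a') = 38
'l': a..z range, 26 + ord('l') − ord('a') = 37
'D': A..Z range, ord('D') − ord('A') = 3
'h': a..z range, 26 + ord('h') − ord('a') = 33
'U': A..Z range, ord('U') − ord('A') = 20
'9': 0..9 range, 52 + ord('9') − ord('0') = 61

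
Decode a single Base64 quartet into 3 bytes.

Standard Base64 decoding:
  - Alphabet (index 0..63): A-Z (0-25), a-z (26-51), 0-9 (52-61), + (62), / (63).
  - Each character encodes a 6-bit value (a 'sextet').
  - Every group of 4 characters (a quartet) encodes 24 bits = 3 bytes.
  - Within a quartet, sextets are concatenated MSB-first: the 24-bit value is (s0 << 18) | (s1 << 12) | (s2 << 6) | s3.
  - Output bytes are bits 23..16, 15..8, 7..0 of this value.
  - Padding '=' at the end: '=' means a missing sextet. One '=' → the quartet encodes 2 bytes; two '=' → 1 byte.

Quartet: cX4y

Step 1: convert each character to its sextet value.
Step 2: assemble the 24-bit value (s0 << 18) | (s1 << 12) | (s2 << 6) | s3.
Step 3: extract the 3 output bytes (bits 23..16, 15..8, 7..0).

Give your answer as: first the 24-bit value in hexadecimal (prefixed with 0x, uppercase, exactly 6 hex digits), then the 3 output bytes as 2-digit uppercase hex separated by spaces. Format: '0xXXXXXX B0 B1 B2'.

Sextets: c=28, X=23, 4=56, y=50
24-bit: (28<<18) | (23<<12) | (56<<6) | 50
      = 0x700000 | 0x017000 | 0x000E00 | 0x000032
      = 0x717E32
Bytes: (v>>16)&0xFF=71, (v>>8)&0xFF=7E, v&0xFF=32

Answer: 0x717E32 71 7E 32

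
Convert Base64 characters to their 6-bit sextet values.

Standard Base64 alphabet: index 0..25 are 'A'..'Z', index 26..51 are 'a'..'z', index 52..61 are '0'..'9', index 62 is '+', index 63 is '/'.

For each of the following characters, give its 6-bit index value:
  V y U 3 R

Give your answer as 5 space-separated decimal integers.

Answer: 21 50 20 55 17

Derivation:
'V': A..Z range, ord('V') − ord('A') = 21
'y': a..z range, 26 + ord('y') − ord('a') = 50
'U': A..Z range, ord('U') − ord('A') = 20
'3': 0..9 range, 52 + ord('3') − ord('0') = 55
'R': A..Z range, ord('R') − ord('A') = 17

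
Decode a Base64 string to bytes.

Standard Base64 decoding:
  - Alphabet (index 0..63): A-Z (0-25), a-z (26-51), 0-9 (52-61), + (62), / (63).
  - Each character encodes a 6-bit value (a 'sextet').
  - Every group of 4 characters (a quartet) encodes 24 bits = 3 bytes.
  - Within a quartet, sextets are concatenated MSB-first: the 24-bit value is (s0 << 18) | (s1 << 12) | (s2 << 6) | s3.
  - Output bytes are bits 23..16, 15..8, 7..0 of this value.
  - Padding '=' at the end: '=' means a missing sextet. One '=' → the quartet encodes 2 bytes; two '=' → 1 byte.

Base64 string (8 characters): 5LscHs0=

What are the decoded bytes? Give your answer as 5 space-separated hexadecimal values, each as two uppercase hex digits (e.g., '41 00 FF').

Answer: E4 BB 1C 1E CD

Derivation:
After char 0 ('5'=57): chars_in_quartet=1 acc=0x39 bytes_emitted=0
After char 1 ('L'=11): chars_in_quartet=2 acc=0xE4B bytes_emitted=0
After char 2 ('s'=44): chars_in_quartet=3 acc=0x392EC bytes_emitted=0
After char 3 ('c'=28): chars_in_quartet=4 acc=0xE4BB1C -> emit E4 BB 1C, reset; bytes_emitted=3
After char 4 ('H'=7): chars_in_quartet=1 acc=0x7 bytes_emitted=3
After char 5 ('s'=44): chars_in_quartet=2 acc=0x1EC bytes_emitted=3
After char 6 ('0'=52): chars_in_quartet=3 acc=0x7B34 bytes_emitted=3
Padding '=': partial quartet acc=0x7B34 -> emit 1E CD; bytes_emitted=5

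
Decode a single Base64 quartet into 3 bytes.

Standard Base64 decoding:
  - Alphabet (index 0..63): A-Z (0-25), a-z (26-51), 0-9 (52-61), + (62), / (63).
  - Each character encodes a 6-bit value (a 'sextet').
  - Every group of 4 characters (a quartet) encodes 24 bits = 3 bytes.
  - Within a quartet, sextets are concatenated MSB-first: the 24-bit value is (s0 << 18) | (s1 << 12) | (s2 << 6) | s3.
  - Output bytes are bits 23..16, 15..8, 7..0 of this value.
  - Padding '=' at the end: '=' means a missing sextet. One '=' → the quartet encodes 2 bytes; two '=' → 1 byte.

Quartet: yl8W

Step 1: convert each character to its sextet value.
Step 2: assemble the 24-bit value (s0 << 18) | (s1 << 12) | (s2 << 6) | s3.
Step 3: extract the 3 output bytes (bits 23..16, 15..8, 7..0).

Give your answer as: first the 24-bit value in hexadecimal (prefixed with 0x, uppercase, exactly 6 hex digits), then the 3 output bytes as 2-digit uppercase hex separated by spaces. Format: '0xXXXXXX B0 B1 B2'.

Answer: 0xCA5F16 CA 5F 16

Derivation:
Sextets: y=50, l=37, 8=60, W=22
24-bit: (50<<18) | (37<<12) | (60<<6) | 22
      = 0xC80000 | 0x025000 | 0x000F00 | 0x000016
      = 0xCA5F16
Bytes: (v>>16)&0xFF=CA, (v>>8)&0xFF=5F, v&0xFF=16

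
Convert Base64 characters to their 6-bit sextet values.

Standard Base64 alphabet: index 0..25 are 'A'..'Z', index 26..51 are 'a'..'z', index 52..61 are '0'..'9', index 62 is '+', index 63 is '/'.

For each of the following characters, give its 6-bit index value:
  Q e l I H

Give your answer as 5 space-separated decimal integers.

Answer: 16 30 37 8 7

Derivation:
'Q': A..Z range, ord('Q') − ord('A') = 16
'e': a..z range, 26 + ord('e') − ord('a') = 30
'l': a..z range, 26 + ord('l') − ord('a') = 37
'I': A..Z range, ord('I') − ord('A') = 8
'H': A..Z range, ord('H') − ord('A') = 7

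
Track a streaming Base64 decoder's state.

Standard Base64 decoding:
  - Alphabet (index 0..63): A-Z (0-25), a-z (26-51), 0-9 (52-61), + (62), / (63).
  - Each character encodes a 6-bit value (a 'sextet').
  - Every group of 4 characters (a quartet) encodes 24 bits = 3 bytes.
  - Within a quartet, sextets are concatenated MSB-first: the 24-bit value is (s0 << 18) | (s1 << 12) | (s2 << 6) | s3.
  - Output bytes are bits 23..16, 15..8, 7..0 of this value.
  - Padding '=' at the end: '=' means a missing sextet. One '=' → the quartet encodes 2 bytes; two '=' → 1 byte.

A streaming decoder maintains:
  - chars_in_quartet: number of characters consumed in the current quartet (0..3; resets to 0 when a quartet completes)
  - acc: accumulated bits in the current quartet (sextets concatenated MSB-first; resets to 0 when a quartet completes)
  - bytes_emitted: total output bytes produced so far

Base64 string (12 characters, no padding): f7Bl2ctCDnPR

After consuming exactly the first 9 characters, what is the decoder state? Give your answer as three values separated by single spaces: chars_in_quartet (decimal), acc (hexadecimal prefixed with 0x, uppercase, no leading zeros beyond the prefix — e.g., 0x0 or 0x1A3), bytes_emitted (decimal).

After char 0 ('f'=31): chars_in_quartet=1 acc=0x1F bytes_emitted=0
After char 1 ('7'=59): chars_in_quartet=2 acc=0x7FB bytes_emitted=0
After char 2 ('B'=1): chars_in_quartet=3 acc=0x1FEC1 bytes_emitted=0
After char 3 ('l'=37): chars_in_quartet=4 acc=0x7FB065 -> emit 7F B0 65, reset; bytes_emitted=3
After char 4 ('2'=54): chars_in_quartet=1 acc=0x36 bytes_emitted=3
After char 5 ('c'=28): chars_in_quartet=2 acc=0xD9C bytes_emitted=3
After char 6 ('t'=45): chars_in_quartet=3 acc=0x3672D bytes_emitted=3
After char 7 ('C'=2): chars_in_quartet=4 acc=0xD9CB42 -> emit D9 CB 42, reset; bytes_emitted=6
After char 8 ('D'=3): chars_in_quartet=1 acc=0x3 bytes_emitted=6

Answer: 1 0x3 6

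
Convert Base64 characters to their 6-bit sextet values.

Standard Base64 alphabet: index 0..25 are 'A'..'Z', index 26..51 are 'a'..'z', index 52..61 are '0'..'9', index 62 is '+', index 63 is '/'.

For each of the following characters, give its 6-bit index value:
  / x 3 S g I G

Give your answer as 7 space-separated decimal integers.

Answer: 63 49 55 18 32 8 6

Derivation:
'/': index 63
'x': a..z range, 26 + ord('x') − ord('a') = 49
'3': 0..9 range, 52 + ord('3') − ord('0') = 55
'S': A..Z range, ord('S') − ord('A') = 18
'g': a..z range, 26 + ord('g') − ord('a') = 32
'I': A..Z range, ord('I') − ord('A') = 8
'G': A..Z range, ord('G') − ord('A') = 6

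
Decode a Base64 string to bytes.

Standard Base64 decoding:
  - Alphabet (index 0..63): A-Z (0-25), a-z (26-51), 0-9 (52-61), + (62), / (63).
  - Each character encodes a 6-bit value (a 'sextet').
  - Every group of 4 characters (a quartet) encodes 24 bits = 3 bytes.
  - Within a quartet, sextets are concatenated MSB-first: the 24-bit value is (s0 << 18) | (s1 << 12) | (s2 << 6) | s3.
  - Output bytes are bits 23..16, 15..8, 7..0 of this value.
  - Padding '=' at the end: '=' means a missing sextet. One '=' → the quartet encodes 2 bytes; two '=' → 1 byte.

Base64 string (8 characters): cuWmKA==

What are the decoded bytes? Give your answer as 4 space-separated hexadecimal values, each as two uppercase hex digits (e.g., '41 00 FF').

Answer: 72 E5 A6 28

Derivation:
After char 0 ('c'=28): chars_in_quartet=1 acc=0x1C bytes_emitted=0
After char 1 ('u'=46): chars_in_quartet=2 acc=0x72E bytes_emitted=0
After char 2 ('W'=22): chars_in_quartet=3 acc=0x1CB96 bytes_emitted=0
After char 3 ('m'=38): chars_in_quartet=4 acc=0x72E5A6 -> emit 72 E5 A6, reset; bytes_emitted=3
After char 4 ('K'=10): chars_in_quartet=1 acc=0xA bytes_emitted=3
After char 5 ('A'=0): chars_in_quartet=2 acc=0x280 bytes_emitted=3
Padding '==': partial quartet acc=0x280 -> emit 28; bytes_emitted=4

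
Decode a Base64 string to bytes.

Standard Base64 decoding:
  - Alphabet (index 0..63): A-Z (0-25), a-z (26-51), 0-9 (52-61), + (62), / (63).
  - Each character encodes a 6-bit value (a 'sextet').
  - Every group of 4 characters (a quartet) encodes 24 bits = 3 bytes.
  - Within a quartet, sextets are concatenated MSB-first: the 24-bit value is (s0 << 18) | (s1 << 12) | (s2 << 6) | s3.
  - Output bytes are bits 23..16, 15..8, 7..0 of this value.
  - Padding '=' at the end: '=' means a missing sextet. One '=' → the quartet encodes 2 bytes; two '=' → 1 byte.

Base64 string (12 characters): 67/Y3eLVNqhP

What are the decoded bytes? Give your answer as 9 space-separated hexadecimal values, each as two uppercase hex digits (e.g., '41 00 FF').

After char 0 ('6'=58): chars_in_quartet=1 acc=0x3A bytes_emitted=0
After char 1 ('7'=59): chars_in_quartet=2 acc=0xEBB bytes_emitted=0
After char 2 ('/'=63): chars_in_quartet=3 acc=0x3AEFF bytes_emitted=0
After char 3 ('Y'=24): chars_in_quartet=4 acc=0xEBBFD8 -> emit EB BF D8, reset; bytes_emitted=3
After char 4 ('3'=55): chars_in_quartet=1 acc=0x37 bytes_emitted=3
After char 5 ('e'=30): chars_in_quartet=2 acc=0xDDE bytes_emitted=3
After char 6 ('L'=11): chars_in_quartet=3 acc=0x3778B bytes_emitted=3
After char 7 ('V'=21): chars_in_quartet=4 acc=0xDDE2D5 -> emit DD E2 D5, reset; bytes_emitted=6
After char 8 ('N'=13): chars_in_quartet=1 acc=0xD bytes_emitted=6
After char 9 ('q'=42): chars_in_quartet=2 acc=0x36A bytes_emitted=6
After char 10 ('h'=33): chars_in_quartet=3 acc=0xDAA1 bytes_emitted=6
After char 11 ('P'=15): chars_in_quartet=4 acc=0x36A84F -> emit 36 A8 4F, reset; bytes_emitted=9

Answer: EB BF D8 DD E2 D5 36 A8 4F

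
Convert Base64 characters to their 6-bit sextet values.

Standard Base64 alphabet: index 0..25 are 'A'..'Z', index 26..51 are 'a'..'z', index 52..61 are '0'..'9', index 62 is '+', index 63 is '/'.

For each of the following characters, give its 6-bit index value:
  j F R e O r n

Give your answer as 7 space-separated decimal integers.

Answer: 35 5 17 30 14 43 39

Derivation:
'j': a..z range, 26 + ord('j') − ord('a') = 35
'F': A..Z range, ord('F') − ord('A') = 5
'R': A..Z range, ord('R') − ord('A') = 17
'e': a..z range, 26 + ord('e') − ord('a') = 30
'O': A..Z range, ord('O') − ord('A') = 14
'r': a..z range, 26 + ord('r') − ord('a') = 43
'n': a..z range, 26 + ord('n') − ord('a') = 39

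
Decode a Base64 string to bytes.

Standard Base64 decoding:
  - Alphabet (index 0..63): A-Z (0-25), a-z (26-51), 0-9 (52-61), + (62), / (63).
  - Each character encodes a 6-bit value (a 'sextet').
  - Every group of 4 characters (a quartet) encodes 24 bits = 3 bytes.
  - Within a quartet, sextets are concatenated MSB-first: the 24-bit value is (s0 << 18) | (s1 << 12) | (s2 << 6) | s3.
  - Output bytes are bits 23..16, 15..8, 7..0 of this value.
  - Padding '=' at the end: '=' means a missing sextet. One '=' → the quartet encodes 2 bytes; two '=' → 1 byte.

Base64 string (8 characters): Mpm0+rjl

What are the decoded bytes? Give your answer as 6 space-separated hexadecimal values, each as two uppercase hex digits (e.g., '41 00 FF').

Answer: 32 99 B4 FA B8 E5

Derivation:
After char 0 ('M'=12): chars_in_quartet=1 acc=0xC bytes_emitted=0
After char 1 ('p'=41): chars_in_quartet=2 acc=0x329 bytes_emitted=0
After char 2 ('m'=38): chars_in_quartet=3 acc=0xCA66 bytes_emitted=0
After char 3 ('0'=52): chars_in_quartet=4 acc=0x3299B4 -> emit 32 99 B4, reset; bytes_emitted=3
After char 4 ('+'=62): chars_in_quartet=1 acc=0x3E bytes_emitted=3
After char 5 ('r'=43): chars_in_quartet=2 acc=0xFAB bytes_emitted=3
After char 6 ('j'=35): chars_in_quartet=3 acc=0x3EAE3 bytes_emitted=3
After char 7 ('l'=37): chars_in_quartet=4 acc=0xFAB8E5 -> emit FA B8 E5, reset; bytes_emitted=6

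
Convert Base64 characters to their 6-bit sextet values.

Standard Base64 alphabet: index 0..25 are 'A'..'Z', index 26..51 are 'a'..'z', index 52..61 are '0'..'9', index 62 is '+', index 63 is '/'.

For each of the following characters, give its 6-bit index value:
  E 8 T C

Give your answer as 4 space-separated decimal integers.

Answer: 4 60 19 2

Derivation:
'E': A..Z range, ord('E') − ord('A') = 4
'8': 0..9 range, 52 + ord('8') − ord('0') = 60
'T': A..Z range, ord('T') − ord('A') = 19
'C': A..Z range, ord('C') − ord('A') = 2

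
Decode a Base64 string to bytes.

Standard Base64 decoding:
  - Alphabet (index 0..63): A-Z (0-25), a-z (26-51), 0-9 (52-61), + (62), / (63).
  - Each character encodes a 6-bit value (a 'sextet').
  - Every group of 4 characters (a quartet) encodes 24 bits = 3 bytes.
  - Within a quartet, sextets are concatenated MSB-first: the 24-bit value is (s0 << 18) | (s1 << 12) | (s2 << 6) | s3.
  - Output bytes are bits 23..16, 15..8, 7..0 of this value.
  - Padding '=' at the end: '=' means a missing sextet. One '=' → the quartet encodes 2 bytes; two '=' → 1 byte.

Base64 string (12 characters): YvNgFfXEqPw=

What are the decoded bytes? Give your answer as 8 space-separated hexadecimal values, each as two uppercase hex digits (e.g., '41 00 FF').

After char 0 ('Y'=24): chars_in_quartet=1 acc=0x18 bytes_emitted=0
After char 1 ('v'=47): chars_in_quartet=2 acc=0x62F bytes_emitted=0
After char 2 ('N'=13): chars_in_quartet=3 acc=0x18BCD bytes_emitted=0
After char 3 ('g'=32): chars_in_quartet=4 acc=0x62F360 -> emit 62 F3 60, reset; bytes_emitted=3
After char 4 ('F'=5): chars_in_quartet=1 acc=0x5 bytes_emitted=3
After char 5 ('f'=31): chars_in_quartet=2 acc=0x15F bytes_emitted=3
After char 6 ('X'=23): chars_in_quartet=3 acc=0x57D7 bytes_emitted=3
After char 7 ('E'=4): chars_in_quartet=4 acc=0x15F5C4 -> emit 15 F5 C4, reset; bytes_emitted=6
After char 8 ('q'=42): chars_in_quartet=1 acc=0x2A bytes_emitted=6
After char 9 ('P'=15): chars_in_quartet=2 acc=0xA8F bytes_emitted=6
After char 10 ('w'=48): chars_in_quartet=3 acc=0x2A3F0 bytes_emitted=6
Padding '=': partial quartet acc=0x2A3F0 -> emit A8 FC; bytes_emitted=8

Answer: 62 F3 60 15 F5 C4 A8 FC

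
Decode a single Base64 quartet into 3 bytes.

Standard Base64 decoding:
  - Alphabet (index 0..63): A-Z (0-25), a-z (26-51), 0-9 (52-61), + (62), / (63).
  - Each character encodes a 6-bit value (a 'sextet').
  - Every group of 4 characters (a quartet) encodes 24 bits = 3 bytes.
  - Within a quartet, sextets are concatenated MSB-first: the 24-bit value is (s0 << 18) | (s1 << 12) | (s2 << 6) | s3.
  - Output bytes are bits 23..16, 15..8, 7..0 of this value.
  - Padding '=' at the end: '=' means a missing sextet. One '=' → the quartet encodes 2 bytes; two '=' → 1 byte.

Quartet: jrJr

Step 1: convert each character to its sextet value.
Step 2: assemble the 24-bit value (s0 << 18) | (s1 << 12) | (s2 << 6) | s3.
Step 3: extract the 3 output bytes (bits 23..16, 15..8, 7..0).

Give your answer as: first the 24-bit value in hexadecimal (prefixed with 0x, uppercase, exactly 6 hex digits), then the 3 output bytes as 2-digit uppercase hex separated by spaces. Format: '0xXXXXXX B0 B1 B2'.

Answer: 0x8EB26B 8E B2 6B

Derivation:
Sextets: j=35, r=43, J=9, r=43
24-bit: (35<<18) | (43<<12) | (9<<6) | 43
      = 0x8C0000 | 0x02B000 | 0x000240 | 0x00002B
      = 0x8EB26B
Bytes: (v>>16)&0xFF=8E, (v>>8)&0xFF=B2, v&0xFF=6B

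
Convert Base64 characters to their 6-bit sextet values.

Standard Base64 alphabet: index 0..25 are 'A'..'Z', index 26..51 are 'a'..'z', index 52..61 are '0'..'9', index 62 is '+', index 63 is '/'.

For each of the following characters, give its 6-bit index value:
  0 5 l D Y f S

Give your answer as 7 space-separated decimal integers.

Answer: 52 57 37 3 24 31 18

Derivation:
'0': 0..9 range, 52 + ord('0') − ord('0') = 52
'5': 0..9 range, 52 + ord('5') − ord('0') = 57
'l': a..z range, 26 + ord('l') − ord('a') = 37
'D': A..Z range, ord('D') − ord('A') = 3
'Y': A..Z range, ord('Y') − ord('A') = 24
'f': a..z range, 26 + ord('f') − ord('a') = 31
'S': A..Z range, ord('S') − ord('A') = 18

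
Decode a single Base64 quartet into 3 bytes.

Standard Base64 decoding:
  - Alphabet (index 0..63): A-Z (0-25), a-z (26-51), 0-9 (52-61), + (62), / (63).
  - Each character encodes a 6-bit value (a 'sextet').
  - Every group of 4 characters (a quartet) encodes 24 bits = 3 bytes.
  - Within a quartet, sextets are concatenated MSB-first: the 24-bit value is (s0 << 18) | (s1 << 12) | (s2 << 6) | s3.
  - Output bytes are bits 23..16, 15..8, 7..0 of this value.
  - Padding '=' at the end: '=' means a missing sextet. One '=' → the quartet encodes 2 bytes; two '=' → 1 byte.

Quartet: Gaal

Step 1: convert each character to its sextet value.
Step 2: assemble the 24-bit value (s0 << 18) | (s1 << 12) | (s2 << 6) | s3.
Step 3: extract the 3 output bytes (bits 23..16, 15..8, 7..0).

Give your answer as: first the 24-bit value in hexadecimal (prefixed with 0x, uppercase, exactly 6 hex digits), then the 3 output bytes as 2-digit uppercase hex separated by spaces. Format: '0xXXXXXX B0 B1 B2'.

Sextets: G=6, a=26, a=26, l=37
24-bit: (6<<18) | (26<<12) | (26<<6) | 37
      = 0x180000 | 0x01A000 | 0x000680 | 0x000025
      = 0x19A6A5
Bytes: (v>>16)&0xFF=19, (v>>8)&0xFF=A6, v&0xFF=A5

Answer: 0x19A6A5 19 A6 A5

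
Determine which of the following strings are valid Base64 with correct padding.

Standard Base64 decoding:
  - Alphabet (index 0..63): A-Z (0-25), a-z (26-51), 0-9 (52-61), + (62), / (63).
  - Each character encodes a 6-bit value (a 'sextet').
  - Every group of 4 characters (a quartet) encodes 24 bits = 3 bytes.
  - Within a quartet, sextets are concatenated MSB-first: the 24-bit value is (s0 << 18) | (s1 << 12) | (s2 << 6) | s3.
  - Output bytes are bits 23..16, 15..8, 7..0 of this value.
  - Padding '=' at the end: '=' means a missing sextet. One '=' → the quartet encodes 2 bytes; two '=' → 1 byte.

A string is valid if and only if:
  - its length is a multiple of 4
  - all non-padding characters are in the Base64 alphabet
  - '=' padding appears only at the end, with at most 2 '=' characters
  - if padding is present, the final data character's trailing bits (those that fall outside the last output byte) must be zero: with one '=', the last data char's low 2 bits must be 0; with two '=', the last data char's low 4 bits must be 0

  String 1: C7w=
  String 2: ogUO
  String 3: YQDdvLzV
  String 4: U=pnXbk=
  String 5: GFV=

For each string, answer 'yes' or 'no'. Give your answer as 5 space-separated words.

Answer: yes yes yes no no

Derivation:
String 1: 'C7w=' → valid
String 2: 'ogUO' → valid
String 3: 'YQDdvLzV' → valid
String 4: 'U=pnXbk=' → invalid (bad char(s): ['=']; '=' in middle)
String 5: 'GFV=' → invalid (bad trailing bits)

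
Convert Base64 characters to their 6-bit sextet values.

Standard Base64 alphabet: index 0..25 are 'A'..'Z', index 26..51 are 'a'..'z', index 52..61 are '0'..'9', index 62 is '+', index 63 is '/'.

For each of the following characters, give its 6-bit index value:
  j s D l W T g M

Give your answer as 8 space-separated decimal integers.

'j': a..z range, 26 + ord('j') − ord('a') = 35
's': a..z range, 26 + ord('s') − ord('a') = 44
'D': A..Z range, ord('D') − ord('A') = 3
'l': a..z range, 26 + ord('l') − ord('a') = 37
'W': A..Z range, ord('W') − ord('A') = 22
'T': A..Z range, ord('T') − ord('A') = 19
'g': a..z range, 26 + ord('g') − ord('a') = 32
'M': A..Z range, ord('M') − ord('A') = 12

Answer: 35 44 3 37 22 19 32 12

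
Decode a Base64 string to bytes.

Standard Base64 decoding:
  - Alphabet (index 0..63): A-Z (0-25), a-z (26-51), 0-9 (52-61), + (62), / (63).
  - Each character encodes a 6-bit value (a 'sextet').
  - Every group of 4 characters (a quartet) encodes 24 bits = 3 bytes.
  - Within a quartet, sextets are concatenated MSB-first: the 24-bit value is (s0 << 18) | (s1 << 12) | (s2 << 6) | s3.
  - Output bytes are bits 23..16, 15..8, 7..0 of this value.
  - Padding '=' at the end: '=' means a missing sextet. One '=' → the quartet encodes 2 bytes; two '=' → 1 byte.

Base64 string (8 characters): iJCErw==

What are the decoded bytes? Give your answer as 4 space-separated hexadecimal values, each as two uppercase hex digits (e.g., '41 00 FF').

Answer: 88 90 84 AF

Derivation:
After char 0 ('i'=34): chars_in_quartet=1 acc=0x22 bytes_emitted=0
After char 1 ('J'=9): chars_in_quartet=2 acc=0x889 bytes_emitted=0
After char 2 ('C'=2): chars_in_quartet=3 acc=0x22242 bytes_emitted=0
After char 3 ('E'=4): chars_in_quartet=4 acc=0x889084 -> emit 88 90 84, reset; bytes_emitted=3
After char 4 ('r'=43): chars_in_quartet=1 acc=0x2B bytes_emitted=3
After char 5 ('w'=48): chars_in_quartet=2 acc=0xAF0 bytes_emitted=3
Padding '==': partial quartet acc=0xAF0 -> emit AF; bytes_emitted=4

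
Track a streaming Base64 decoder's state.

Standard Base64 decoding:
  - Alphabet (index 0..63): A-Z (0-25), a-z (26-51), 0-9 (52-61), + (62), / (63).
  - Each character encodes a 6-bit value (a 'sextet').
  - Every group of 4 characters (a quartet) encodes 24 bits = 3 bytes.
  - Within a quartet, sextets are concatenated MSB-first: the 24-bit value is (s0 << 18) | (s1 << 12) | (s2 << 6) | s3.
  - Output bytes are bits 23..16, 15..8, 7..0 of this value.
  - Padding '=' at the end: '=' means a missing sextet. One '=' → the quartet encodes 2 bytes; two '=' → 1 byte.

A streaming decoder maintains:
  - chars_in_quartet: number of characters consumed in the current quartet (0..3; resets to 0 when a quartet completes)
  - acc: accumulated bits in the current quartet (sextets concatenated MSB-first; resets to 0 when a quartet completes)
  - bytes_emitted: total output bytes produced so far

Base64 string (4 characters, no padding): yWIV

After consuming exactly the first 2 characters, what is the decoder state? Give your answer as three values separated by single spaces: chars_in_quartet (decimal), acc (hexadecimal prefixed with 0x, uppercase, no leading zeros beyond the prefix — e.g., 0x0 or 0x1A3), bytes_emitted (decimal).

Answer: 2 0xC96 0

Derivation:
After char 0 ('y'=50): chars_in_quartet=1 acc=0x32 bytes_emitted=0
After char 1 ('W'=22): chars_in_quartet=2 acc=0xC96 bytes_emitted=0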